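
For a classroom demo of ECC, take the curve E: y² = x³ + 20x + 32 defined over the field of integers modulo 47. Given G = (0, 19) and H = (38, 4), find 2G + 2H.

First 2G:
Repeated addition: build up to 2G.
2G: tangent at (0, 19): λ = (3·0² + 20)/(2·19) ≡ 20/38. 38⁻¹ ≡ 26 (mod 47), so λ ≡ 20·26 ≡ 3.
  x = λ² - 0 - 0 = 9 - 0 ≡ 9; y = λ·(0 - 9) - 19 ≡ 1. → (9, 1)
2G = (9, 1).
Next 2H:
Repeated addition: build up to 2H.
2H: tangent at (38, 4): λ = (3·38² + 20)/(2·4) ≡ 28/8. 8⁻¹ ≡ 6 (mod 47) since 8·6 = 48 ≡ 1, so λ ≡ 28·6 ≡ 27.
  x = λ² - 38 - 38 = 729 - 76 ≡ 42; y = λ·(38 - 42) - 4 ≡ 29. → (42, 29)
2H = (42, 29).
Finally 2G + 2H:
(9, 1) + (42, 29). λ = (29 - 1)/(42 - 9) ≡ 28/33 mod 47. 33⁻¹ ≡ 10 (mod 47) since 33·10 = 330 ≡ 1, so λ ≡ 45.
  x = λ² - 9 - 42 = 2025 - 51 ≡ 0; y = λ·(9 - 0) - 1 ≡ 28. → (0, 28)

(0, 28)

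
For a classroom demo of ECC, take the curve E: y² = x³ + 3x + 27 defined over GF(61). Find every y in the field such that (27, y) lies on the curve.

x³ + 3x + 27 = 19791 ≡ 27 (mod 61).
Square roots of 27 mod 61: 24 and 37 (since 24² = 576 ≡ 27).

24, 37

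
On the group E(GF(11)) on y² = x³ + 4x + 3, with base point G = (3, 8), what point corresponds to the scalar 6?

Double-and-add on 6 = (110)₂. Start with G = (3, 8) for the leading 1-bit.
double: tangent at (3, 8): λ = (3·3² + 4)/(2·8) ≡ 9/5. 5⁻¹ ≡ 9 (mod 11) since 5·9 = 45 ≡ 1, so λ ≡ 9·9 ≡ 4.
  x = λ² - 3 - 3 = 16 - 6 ≡ 10; y = λ·(3 - 10) - 8 ≡ 8. → (10, 8)
add G: (10, 8) + (3, 8). λ = (8 - 8)/(3 - 10) ≡ 0/4 mod 11. 4⁻¹ ≡ 3 (mod 11) since 4·3 = 12 ≡ 1, so λ ≡ 0.
  x = λ² - 10 - 3 = 0 - 13 ≡ 9; y = λ·(10 - 9) - 8 ≡ 3. → (9, 3)
double: tangent at (9, 3): λ = (3·9² + 4)/(2·3) ≡ 5/6. 6⁻¹ ≡ 2 (mod 11), so λ ≡ 5·2 ≡ 10.
  x = λ² - 9 - 9 = 100 - 18 ≡ 5; y = λ·(9 - 5) - 3 ≡ 4. → (5, 4)

(5, 4)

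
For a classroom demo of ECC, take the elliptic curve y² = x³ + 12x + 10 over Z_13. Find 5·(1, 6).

(6, 8)

Write P = (1, 6).
Repeated addition: build up to 5P.
2P: tangent at (1, 6): λ = (3·1² + 12)/(2·6) ≡ 2/12. 12⁻¹ ≡ 12 (mod 13) since 12·12 = 144 ≡ 1, so λ ≡ 2·12 ≡ 11.
  x = λ² - 1 - 1 = 121 - 2 ≡ 2; y = λ·(1 - 2) - 6 ≡ 9. → (2, 9)
3P: (2, 9) + (1, 6). λ = (6 - 9)/(1 - 2) ≡ 10/12 mod 13. 12⁻¹ ≡ 12 (mod 13) since 12·12 = 144 ≡ 1, so λ ≡ 3.
  x = λ² - 2 - 1 = 9 - 3 ≡ 6; y = λ·(2 - 6) - 9 ≡ 5. → (6, 5)
4P: (6, 5) + (1, 6). λ = (6 - 5)/(1 - 6) ≡ 1/8 mod 13. 8⁻¹ ≡ 5 (mod 13), so λ ≡ 5.
  x = λ² - 6 - 1 = 25 - 7 ≡ 5; y = λ·(6 - 5) - 5 ≡ 0. → (5, 0)
5P: (5, 0) + (1, 6). λ = (6 - 0)/(1 - 5) ≡ 6/9 mod 13. 9⁻¹ ≡ 3 (mod 13) since 9·3 = 27 ≡ 1, so λ ≡ 5.
  x = λ² - 5 - 1 = 25 - 6 ≡ 6; y = λ·(5 - 6) - 0 ≡ 8. → (6, 8)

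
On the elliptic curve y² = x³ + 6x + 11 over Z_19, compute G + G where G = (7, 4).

(16, 2)

tangent at (7, 4): λ = (3·7² + 6)/(2·4) ≡ 1/8. 8⁻¹ ≡ 12 (mod 19), so λ ≡ 1·12 ≡ 12.
  x = λ² - 7 - 7 = 144 - 14 ≡ 16; y = λ·(7 - 16) - 4 ≡ 2. → (16, 2)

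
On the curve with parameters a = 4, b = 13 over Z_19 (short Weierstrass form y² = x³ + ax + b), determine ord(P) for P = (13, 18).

2P: tangent at (13, 18): λ = (3·13² + 4)/(2·18) ≡ 17/17. 17⁻¹ ≡ 9 (mod 19) since 17·9 = 153 ≡ 1, so λ ≡ 17·9 ≡ 1.
  x = λ² - 13 - 13 = 1 - 26 ≡ 13; y = λ·(13 - 13) - 18 ≡ 1. → (13, 1)
3P: (13, 1) + (13, 18): same x and y₁ ≡ -y₂, so the sum is O.
3P = O, so the order is 3.

3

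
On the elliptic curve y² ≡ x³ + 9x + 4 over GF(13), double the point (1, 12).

(8, 4)

tangent at (1, 12): λ = (3·1² + 9)/(2·12) ≡ 12/11. 11⁻¹ ≡ 6 (mod 13), so λ ≡ 12·6 ≡ 7.
  x = λ² - 1 - 1 = 49 - 2 ≡ 8; y = λ·(1 - 8) - 12 ≡ 4. → (8, 4)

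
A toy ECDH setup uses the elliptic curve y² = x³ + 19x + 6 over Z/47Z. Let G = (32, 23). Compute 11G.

Double-and-add on 11 = (1011)₂. Start with G = (32, 23) for the leading 1-bit.
double: tangent at (32, 23): λ = (3·32² + 19)/(2·23) ≡ 36/46. 46⁻¹ ≡ 46 (mod 47) since 46·46 = 2116 ≡ 1, so λ ≡ 36·46 ≡ 11.
  x = λ² - 32 - 32 = 121 - 64 ≡ 10; y = λ·(32 - 10) - 23 ≡ 31. → (10, 31)
double: tangent at (10, 31): λ = (3·10² + 19)/(2·31) ≡ 37/15. 15⁻¹ ≡ 22 (mod 47) since 15·22 = 330 ≡ 1, so λ ≡ 37·22 ≡ 15.
  x = λ² - 10 - 10 = 225 - 20 ≡ 17; y = λ·(10 - 17) - 31 ≡ 5. → (17, 5)
add G: (17, 5) + (32, 23). λ = (23 - 5)/(32 - 17) ≡ 18/15 mod 47. 15⁻¹ ≡ 22 (mod 47), so λ ≡ 20.
  x = λ² - 17 - 32 = 400 - 49 ≡ 22; y = λ·(17 - 22) - 5 ≡ 36. → (22, 36)
double: tangent at (22, 36): λ = (3·22² + 19)/(2·36) ≡ 14/25. 25⁻¹ ≡ 32 (mod 47) since 25·32 = 800 ≡ 1, so λ ≡ 14·32 ≡ 25.
  x = λ² - 22 - 22 = 625 - 44 ≡ 17; y = λ·(22 - 17) - 36 ≡ 42. → (17, 42)
add G: (17, 42) + (32, 23). λ = (23 - 42)/(32 - 17) ≡ 28/15 mod 47. 15⁻¹ ≡ 22 (mod 47) since 15·22 = 330 ≡ 1, so λ ≡ 5.
  x = λ² - 17 - 32 = 25 - 49 ≡ 23; y = λ·(17 - 23) - 42 ≡ 22. → (23, 22)

(23, 22)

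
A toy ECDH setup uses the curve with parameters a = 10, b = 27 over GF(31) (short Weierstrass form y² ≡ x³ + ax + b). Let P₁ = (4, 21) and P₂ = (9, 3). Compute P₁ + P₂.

(4, 21) + (9, 3). λ = (3 - 21)/(9 - 4) ≡ 13/5 mod 31. 5⁻¹ ≡ 25 (mod 31), so λ ≡ 15.
  x = λ² - 4 - 9 = 225 - 13 ≡ 26; y = λ·(4 - 26) - 21 ≡ 21. → (26, 21)

(26, 21)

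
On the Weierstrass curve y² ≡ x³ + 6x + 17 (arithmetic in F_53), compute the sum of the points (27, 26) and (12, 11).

(27, 26) + (12, 11). λ = (11 - 26)/(12 - 27) ≡ 38/38 mod 53. 38⁻¹ ≡ 7 (mod 53), so λ ≡ 1.
  x = λ² - 27 - 12 = 1 - 39 ≡ 15; y = λ·(27 - 15) - 26 ≡ 39. → (15, 39)

(15, 39)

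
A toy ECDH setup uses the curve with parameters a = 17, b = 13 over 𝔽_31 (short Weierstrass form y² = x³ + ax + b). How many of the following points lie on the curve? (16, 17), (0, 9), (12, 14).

1

(16, 17): 17² ≡ 10, rhs ≡ 10 → on.
(0, 9): 9² ≡ 19, rhs ≡ 13 → off.
(12, 14): 14² ≡ 10, rhs ≡ 23 → off.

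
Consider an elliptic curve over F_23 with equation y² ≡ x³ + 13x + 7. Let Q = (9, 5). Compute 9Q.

O

Repeated addition: build up to 9Q.
2Q: tangent at (9, 5): λ = (3·9² + 13)/(2·5) ≡ 3/10. 10⁻¹ ≡ 7 (mod 23), so λ ≡ 3·7 ≡ 21.
  x = λ² - 9 - 9 = 441 - 18 ≡ 9; y = λ·(9 - 9) - 5 ≡ 18. → (9, 18)
3Q: (9, 18) + (9, 5): same x and y₁ ≡ -y₂, so the sum is ∞.
4Q: ∞ + (9, 5) = (9, 5) (identity).
5Q: tangent at (9, 5): λ = (3·9² + 13)/(2·5) ≡ 3/10. 10⁻¹ ≡ 7 (mod 23), so λ ≡ 3·7 ≡ 21.
  x = λ² - 9 - 9 = 441 - 18 ≡ 9; y = λ·(9 - 9) - 5 ≡ 18. → (9, 18)
6Q: (9, 18) + (9, 5): same x and y₁ ≡ -y₂, so the sum is ∞.
7Q: ∞ + (9, 5) = (9, 5) (identity).
8Q: tangent at (9, 5): λ = (3·9² + 13)/(2·5) ≡ 3/10. 10⁻¹ ≡ 7 (mod 23) since 10·7 = 70 ≡ 1, so λ ≡ 3·7 ≡ 21.
  x = λ² - 9 - 9 = 441 - 18 ≡ 9; y = λ·(9 - 9) - 5 ≡ 18. → (9, 18)
9Q: (9, 18) + (9, 5): same x and y₁ ≡ -y₂, so the sum is ∞.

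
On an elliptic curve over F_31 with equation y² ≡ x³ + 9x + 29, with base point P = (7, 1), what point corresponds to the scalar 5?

Double-and-add on 5 = (101)₂. Start with P = (7, 1) for the leading 1-bit.
double: tangent at (7, 1): λ = (3·7² + 9)/(2·1) ≡ 1/2. 2⁻¹ ≡ 16 (mod 31), so λ ≡ 1·16 ≡ 16.
  x = λ² - 7 - 7 = 256 - 14 ≡ 25; y = λ·(7 - 25) - 1 ≡ 21. → (25, 21)
double: tangent at (25, 21): λ = (3·25² + 9)/(2·21) ≡ 24/11. 11⁻¹ ≡ 17 (mod 31) since 11·17 = 187 ≡ 1, so λ ≡ 24·17 ≡ 5.
  x = λ² - 25 - 25 = 25 - 50 ≡ 6; y = λ·(25 - 6) - 21 ≡ 12. → (6, 12)
add P: (6, 12) + (7, 1). λ = (1 - 12)/(7 - 6) ≡ 20/1 mod 31. 1⁻¹ ≡ 1 (mod 31), so λ ≡ 20.
  x = λ² - 6 - 7 = 400 - 13 ≡ 15; y = λ·(6 - 15) - 12 ≡ 25. → (15, 25)

(15, 25)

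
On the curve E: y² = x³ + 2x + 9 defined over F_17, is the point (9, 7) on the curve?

no

y² = 7² ≡ 15; x³ + 2x + 9 = 756 ≡ 8 (mod 17). 15 ≠ 8.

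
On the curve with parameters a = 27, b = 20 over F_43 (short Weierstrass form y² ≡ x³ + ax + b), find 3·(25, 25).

Write Q = (25, 25).
Repeated addition: build up to 3Q.
2Q: tangent at (25, 25): λ = (3·25² + 27)/(2·25) ≡ 10/7. 7⁻¹ ≡ 37 (mod 43), so λ ≡ 10·37 ≡ 26.
  x = λ² - 25 - 25 = 676 - 50 ≡ 24; y = λ·(25 - 24) - 25 ≡ 1. → (24, 1)
3Q: (24, 1) + (25, 25). λ = (25 - 1)/(25 - 24) ≡ 24/1 mod 43. 1⁻¹ ≡ 1 (mod 43) since 1·1 = 1 ≡ 1, so λ ≡ 24.
  x = λ² - 24 - 25 = 576 - 49 ≡ 11; y = λ·(24 - 11) - 1 ≡ 10. → (11, 10)

(11, 10)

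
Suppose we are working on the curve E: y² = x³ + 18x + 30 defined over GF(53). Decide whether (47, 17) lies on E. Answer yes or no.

yes

y² = 17² ≡ 24; x³ + 18x + 30 = 104699 ≡ 24 (mod 53). 24 = 24.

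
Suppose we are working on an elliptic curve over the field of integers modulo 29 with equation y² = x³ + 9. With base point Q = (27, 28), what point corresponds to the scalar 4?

Repeated addition: build up to 4Q.
2Q: tangent at (27, 28): λ = (3·27² + 0)/(2·28) ≡ 12/27. 27⁻¹ ≡ 14 (mod 29), so λ ≡ 12·14 ≡ 23.
  x = λ² - 27 - 27 = 529 - 54 ≡ 11; y = λ·(27 - 11) - 28 ≡ 21. → (11, 21)
3Q: (11, 21) + (27, 28). λ = (28 - 21)/(27 - 11) ≡ 7/16 mod 29. 16⁻¹ ≡ 20 (mod 29) since 16·20 = 320 ≡ 1, so λ ≡ 24.
  x = λ² - 11 - 27 = 576 - 38 ≡ 16; y = λ·(11 - 16) - 21 ≡ 4. → (16, 4)
4Q: (16, 4) + (27, 28). λ = (28 - 4)/(27 - 16) ≡ 24/11 mod 29. 11⁻¹ ≡ 8 (mod 29), so λ ≡ 18.
  x = λ² - 16 - 27 = 324 - 43 ≡ 20; y = λ·(16 - 20) - 4 ≡ 11. → (20, 11)

(20, 11)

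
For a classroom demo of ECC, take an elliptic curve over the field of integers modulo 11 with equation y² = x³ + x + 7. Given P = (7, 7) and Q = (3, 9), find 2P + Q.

(5, 7)

First 2P:
Repeated addition: build up to 2P.
2P: tangent at (7, 7): λ = (3·7² + 1)/(2·7) ≡ 5/3. 3⁻¹ ≡ 4 (mod 11), so λ ≡ 5·4 ≡ 9.
  x = λ² - 7 - 7 = 81 - 14 ≡ 1; y = λ·(7 - 1) - 7 ≡ 3. → (1, 3)
2P = (1, 3).
Finally 2P + Q:
(1, 3) + (3, 9). λ = (9 - 3)/(3 - 1) ≡ 6/2 mod 11. 2⁻¹ ≡ 6 (mod 11), so λ ≡ 3.
  x = λ² - 1 - 3 = 9 - 4 ≡ 5; y = λ·(1 - 5) - 3 ≡ 7. → (5, 7)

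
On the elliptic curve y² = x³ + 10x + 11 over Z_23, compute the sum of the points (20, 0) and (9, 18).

(2, 4)

(20, 0) + (9, 18). λ = (18 - 0)/(9 - 20) ≡ 18/12 mod 23. 12⁻¹ ≡ 2 (mod 23), so λ ≡ 13.
  x = λ² - 20 - 9 = 169 - 29 ≡ 2; y = λ·(20 - 2) - 0 ≡ 4. → (2, 4)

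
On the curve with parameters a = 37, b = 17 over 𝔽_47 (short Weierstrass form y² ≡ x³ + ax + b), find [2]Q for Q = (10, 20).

tangent at (10, 20): λ = (3·10² + 37)/(2·20) ≡ 8/40. 40⁻¹ ≡ 20 (mod 47), so λ ≡ 8·20 ≡ 19.
  x = λ² - 10 - 10 = 361 - 20 ≡ 12; y = λ·(10 - 12) - 20 ≡ 36. → (12, 36)

(12, 36)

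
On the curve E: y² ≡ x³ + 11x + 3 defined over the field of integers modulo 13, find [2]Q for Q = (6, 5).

tangent at (6, 5): λ = (3·6² + 11)/(2·5) ≡ 2/10. 10⁻¹ ≡ 4 (mod 13), so λ ≡ 2·4 ≡ 8.
  x = λ² - 6 - 6 = 64 - 12 ≡ 0; y = λ·(6 - 0) - 5 ≡ 4. → (0, 4)

(0, 4)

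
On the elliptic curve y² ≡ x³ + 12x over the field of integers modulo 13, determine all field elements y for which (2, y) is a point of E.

none

x³ + 12x + 0 = 32 ≡ 6 (mod 13).
6 is a non-residue mod 13; no y exists.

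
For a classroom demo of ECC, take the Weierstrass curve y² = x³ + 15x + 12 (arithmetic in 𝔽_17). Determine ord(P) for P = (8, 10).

2P: tangent at (8, 10): λ = (3·8² + 15)/(2·10) ≡ 3/3. 3⁻¹ ≡ 6 (mod 17), so λ ≡ 3·6 ≡ 1.
  x = λ² - 8 - 8 = 1 - 16 ≡ 2; y = λ·(8 - 2) - 10 ≡ 13. → (2, 13)
3P: (2, 13) + (8, 10). λ = (10 - 13)/(8 - 2) ≡ 14/6 mod 17. 6⁻¹ ≡ 3 (mod 17) since 6·3 = 18 ≡ 1, so λ ≡ 8.
  x = λ² - 2 - 8 = 64 - 10 ≡ 3; y = λ·(2 - 3) - 13 ≡ 13. → (3, 13)
4P: (3, 13) + (8, 10). λ = (10 - 13)/(8 - 3) ≡ 14/5 mod 17. 5⁻¹ ≡ 7 (mod 17), so λ ≡ 13.
  x = λ² - 3 - 8 = 169 - 11 ≡ 5; y = λ·(3 - 5) - 13 ≡ 12. → (5, 12)
5P: (5, 12) + (8, 10). λ = (10 - 12)/(8 - 5) ≡ 15/3 mod 17. 3⁻¹ ≡ 6 (mod 17), so λ ≡ 5.
  x = λ² - 5 - 8 = 25 - 13 ≡ 12; y = λ·(5 - 12) - 12 ≡ 4. → (12, 4)
6P: (12, 4) + (8, 10). λ = (10 - 4)/(8 - 12) ≡ 6/13 mod 17. 13⁻¹ ≡ 4 (mod 17) since 13·4 = 52 ≡ 1, so λ ≡ 7.
  x = λ² - 12 - 8 = 49 - 20 ≡ 12; y = λ·(12 - 12) - 4 ≡ 13. → (12, 13)
7P: (12, 13) + (8, 10). λ = (10 - 13)/(8 - 12) ≡ 14/13 mod 17. 13⁻¹ ≡ 4 (mod 17), so λ ≡ 5.
  x = λ² - 12 - 8 = 25 - 20 ≡ 5; y = λ·(12 - 5) - 13 ≡ 5. → (5, 5)
8P: (5, 5) + (8, 10). λ = (10 - 5)/(8 - 5) ≡ 5/3 mod 17. 3⁻¹ ≡ 6 (mod 17), so λ ≡ 13.
  x = λ² - 5 - 8 = 169 - 13 ≡ 3; y = λ·(5 - 3) - 5 ≡ 4. → (3, 4)
9P: (3, 4) + (8, 10). λ = (10 - 4)/(8 - 3) ≡ 6/5 mod 17. 5⁻¹ ≡ 7 (mod 17), so λ ≡ 8.
  x = λ² - 3 - 8 = 64 - 11 ≡ 2; y = λ·(3 - 2) - 4 ≡ 4. → (2, 4)
10P: (2, 4) + (8, 10). λ = (10 - 4)/(8 - 2) ≡ 6/6 mod 17. 6⁻¹ ≡ 3 (mod 17) since 6·3 = 18 ≡ 1, so λ ≡ 1.
  x = λ² - 2 - 8 = 1 - 10 ≡ 8; y = λ·(2 - 8) - 4 ≡ 7. → (8, 7)
11P: (8, 7) + (8, 10): same x and y₁ ≡ -y₂, so the sum is ∞.
11P = ∞, so the order is 11.

11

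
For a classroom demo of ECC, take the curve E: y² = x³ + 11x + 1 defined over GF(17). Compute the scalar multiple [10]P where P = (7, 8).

Double-and-add on 10 = (1010)₂. Start with P = (7, 8) for the leading 1-bit.
double: tangent at (7, 8): λ = (3·7² + 11)/(2·8) ≡ 5/16. 16⁻¹ ≡ 16 (mod 17) since 16·16 = 256 ≡ 1, so λ ≡ 5·16 ≡ 12.
  x = λ² - 7 - 7 = 144 - 14 ≡ 11; y = λ·(7 - 11) - 8 ≡ 12. → (11, 12)
double: tangent at (11, 12): λ = (3·11² + 11)/(2·12) ≡ 0/7. 7⁻¹ ≡ 5 (mod 17), so λ ≡ 0·5 ≡ 0.
  x = λ² - 11 - 11 = 0 - 22 ≡ 12; y = λ·(11 - 12) - 12 ≡ 5. → (12, 5)
add P: (12, 5) + (7, 8). λ = (8 - 5)/(7 - 12) ≡ 3/12 mod 17. 12⁻¹ ≡ 10 (mod 17), so λ ≡ 13.
  x = λ² - 12 - 7 = 169 - 19 ≡ 14; y = λ·(12 - 14) - 5 ≡ 3. → (14, 3)
double: tangent at (14, 3): λ = (3·14² + 11)/(2·3) ≡ 4/6. 6⁻¹ ≡ 3 (mod 17) since 6·3 = 18 ≡ 1, so λ ≡ 4·3 ≡ 12.
  x = λ² - 14 - 14 = 144 - 28 ≡ 14; y = λ·(14 - 14) - 3 ≡ 14. → (14, 14)

(14, 14)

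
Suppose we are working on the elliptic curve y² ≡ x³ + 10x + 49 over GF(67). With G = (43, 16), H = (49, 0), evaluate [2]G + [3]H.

(16, 34)

First 2G:
Repeated addition: build up to 2G.
2G: tangent at (43, 16): λ = (3·43² + 10)/(2·16) ≡ 63/32. 32⁻¹ ≡ 44 (mod 67) since 32·44 = 1408 ≡ 1, so λ ≡ 63·44 ≡ 25.
  x = λ² - 43 - 43 = 625 - 86 ≡ 3; y = λ·(43 - 3) - 16 ≡ 46. → (3, 46)
2G = (3, 46).
Next 3H:
Repeated addition: build up to 3H.
2H: (49, 0) + (49, 0): same x and y₁ ≡ -y₂, so the sum is ∞.
3H: ∞ + (49, 0) = (49, 0) (identity).
3H = (49, 0).
Finally 2G + 3H:
(3, 46) + (49, 0). λ = (0 - 46)/(49 - 3) ≡ 21/46 mod 67. 46⁻¹ ≡ 51 (mod 67), so λ ≡ 66.
  x = λ² - 3 - 49 = 4356 - 52 ≡ 16; y = λ·(3 - 16) - 46 ≡ 34. → (16, 34)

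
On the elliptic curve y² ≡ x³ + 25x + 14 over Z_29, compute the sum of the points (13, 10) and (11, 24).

(13, 10) + (11, 24). λ = (24 - 10)/(11 - 13) ≡ 14/27 mod 29. 27⁻¹ ≡ 14 (mod 29) since 27·14 = 378 ≡ 1, so λ ≡ 22.
  x = λ² - 13 - 11 = 484 - 24 ≡ 25; y = λ·(13 - 25) - 10 ≡ 16. → (25, 16)

(25, 16)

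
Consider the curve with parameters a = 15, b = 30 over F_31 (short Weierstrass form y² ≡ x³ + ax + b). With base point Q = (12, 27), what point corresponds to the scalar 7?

(26, 27)

Double-and-add on 7 = (111)₂. Start with Q = (12, 27) for the leading 1-bit.
double: tangent at (12, 27): λ = (3·12² + 15)/(2·27) ≡ 13/23. 23⁻¹ ≡ 27 (mod 31) since 23·27 = 621 ≡ 1, so λ ≡ 13·27 ≡ 10.
  x = λ² - 12 - 12 = 100 - 24 ≡ 14; y = λ·(12 - 14) - 27 ≡ 15. → (14, 15)
add Q: (14, 15) + (12, 27). λ = (27 - 15)/(12 - 14) ≡ 12/29 mod 31. 29⁻¹ ≡ 15 (mod 31), so λ ≡ 25.
  x = λ² - 14 - 12 = 625 - 26 ≡ 10; y = λ·(14 - 10) - 15 ≡ 23. → (10, 23)
double: tangent at (10, 23): λ = (3·10² + 15)/(2·23) ≡ 5/15. 15⁻¹ ≡ 29 (mod 31) since 15·29 = 435 ≡ 1, so λ ≡ 5·29 ≡ 21.
  x = λ² - 10 - 10 = 441 - 20 ≡ 18; y = λ·(10 - 18) - 23 ≡ 26. → (18, 26)
add Q: (18, 26) + (12, 27). λ = (27 - 26)/(12 - 18) ≡ 1/25 mod 31. 25⁻¹ ≡ 5 (mod 31) since 25·5 = 125 ≡ 1, so λ ≡ 5.
  x = λ² - 18 - 12 = 25 - 30 ≡ 26; y = λ·(18 - 26) - 26 ≡ 27. → (26, 27)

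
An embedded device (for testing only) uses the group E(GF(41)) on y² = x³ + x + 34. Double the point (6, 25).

(38, 2)

tangent at (6, 25): λ = (3·6² + 1)/(2·25) ≡ 27/9. 9⁻¹ ≡ 32 (mod 41), so λ ≡ 27·32 ≡ 3.
  x = λ² - 6 - 6 = 9 - 12 ≡ 38; y = λ·(6 - 38) - 25 ≡ 2. → (38, 2)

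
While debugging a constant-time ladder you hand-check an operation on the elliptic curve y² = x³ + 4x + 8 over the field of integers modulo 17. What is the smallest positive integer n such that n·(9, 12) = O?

9

2P: tangent at (9, 12): λ = (3·9² + 4)/(2·12) ≡ 9/7. 7⁻¹ ≡ 5 (mod 17), so λ ≡ 9·5 ≡ 11.
  x = λ² - 9 - 9 = 121 - 18 ≡ 1; y = λ·(9 - 1) - 12 ≡ 8. → (1, 8)
3P: (1, 8) + (9, 12). λ = (12 - 8)/(9 - 1) ≡ 4/8 mod 17. 8⁻¹ ≡ 15 (mod 17) since 8·15 = 120 ≡ 1, so λ ≡ 9.
  x = λ² - 1 - 9 = 81 - 10 ≡ 3; y = λ·(1 - 3) - 8 ≡ 8. → (3, 8)
4P: (3, 8) + (9, 12). λ = (12 - 8)/(9 - 3) ≡ 4/6 mod 17. 6⁻¹ ≡ 3 (mod 17) since 6·3 = 18 ≡ 1, so λ ≡ 12.
  x = λ² - 3 - 9 = 144 - 12 ≡ 13; y = λ·(3 - 13) - 8 ≡ 8. → (13, 8)
5P: (13, 8) + (9, 12). λ = (12 - 8)/(9 - 13) ≡ 4/13 mod 17. 13⁻¹ ≡ 4 (mod 17) since 13·4 = 52 ≡ 1, so λ ≡ 16.
  x = λ² - 13 - 9 = 256 - 22 ≡ 13; y = λ·(13 - 13) - 8 ≡ 9. → (13, 9)
6P: (13, 9) + (9, 12). λ = (12 - 9)/(9 - 13) ≡ 3/13 mod 17. 13⁻¹ ≡ 4 (mod 17), so λ ≡ 12.
  x = λ² - 13 - 9 = 144 - 22 ≡ 3; y = λ·(13 - 3) - 9 ≡ 9. → (3, 9)
7P: (3, 9) + (9, 12). λ = (12 - 9)/(9 - 3) ≡ 3/6 mod 17. 6⁻¹ ≡ 3 (mod 17), so λ ≡ 9.
  x = λ² - 3 - 9 = 81 - 12 ≡ 1; y = λ·(3 - 1) - 9 ≡ 9. → (1, 9)
8P: (1, 9) + (9, 12). λ = (12 - 9)/(9 - 1) ≡ 3/8 mod 17. 8⁻¹ ≡ 15 (mod 17) since 8·15 = 120 ≡ 1, so λ ≡ 11.
  x = λ² - 1 - 9 = 121 - 10 ≡ 9; y = λ·(1 - 9) - 9 ≡ 5. → (9, 5)
9P: (9, 5) + (9, 12): same x and y₁ ≡ -y₂, so the sum is O.
9P = O, so the order is 9.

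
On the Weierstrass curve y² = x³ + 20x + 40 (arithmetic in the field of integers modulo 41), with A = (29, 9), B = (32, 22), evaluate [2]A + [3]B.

First 2A:
Repeated addition: build up to 2A.
2A: tangent at (29, 9): λ = (3·29² + 20)/(2·9) ≡ 1/18. 18⁻¹ ≡ 16 (mod 41) since 18·16 = 288 ≡ 1, so λ ≡ 1·16 ≡ 16.
  x = λ² - 29 - 29 = 256 - 58 ≡ 34; y = λ·(29 - 34) - 9 ≡ 34. → (34, 34)
2A = (34, 34).
Next 3B:
Repeated addition: build up to 3B.
2B: tangent at (32, 22): λ = (3·32² + 20)/(2·22) ≡ 17/3. 3⁻¹ ≡ 14 (mod 41), so λ ≡ 17·14 ≡ 33.
  x = λ² - 32 - 32 = 1089 - 64 ≡ 0; y = λ·(32 - 0) - 22 ≡ 9. → (0, 9)
3B: (0, 9) + (32, 22). λ = (22 - 9)/(32 - 0) ≡ 13/32 mod 41. 32⁻¹ ≡ 9 (mod 41), so λ ≡ 35.
  x = λ² - 0 - 32 = 1225 - 32 ≡ 4; y = λ·(0 - 4) - 9 ≡ 15. → (4, 15)
3B = (4, 15).
Finally 2A + 3B:
(34, 34) + (4, 15). λ = (15 - 34)/(4 - 34) ≡ 22/11 mod 41. 11⁻¹ ≡ 15 (mod 41), so λ ≡ 2.
  x = λ² - 34 - 4 = 4 - 38 ≡ 7; y = λ·(34 - 7) - 34 ≡ 20. → (7, 20)

(7, 20)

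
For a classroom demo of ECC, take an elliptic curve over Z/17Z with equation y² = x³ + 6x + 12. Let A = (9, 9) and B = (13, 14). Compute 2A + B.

First 2A:
Repeated addition: build up to 2A.
2A: tangent at (9, 9): λ = (3·9² + 6)/(2·9) ≡ 11/1. 1⁻¹ ≡ 1 (mod 17), so λ ≡ 11·1 ≡ 11.
  x = λ² - 9 - 9 = 121 - 18 ≡ 1; y = λ·(9 - 1) - 9 ≡ 11. → (1, 11)
2A = (1, 11).
Finally 2A + B:
(1, 11) + (13, 14). λ = (14 - 11)/(13 - 1) ≡ 3/12 mod 17. 12⁻¹ ≡ 10 (mod 17) since 12·10 = 120 ≡ 1, so λ ≡ 13.
  x = λ² - 1 - 13 = 169 - 14 ≡ 2; y = λ·(1 - 2) - 11 ≡ 10. → (2, 10)

(2, 10)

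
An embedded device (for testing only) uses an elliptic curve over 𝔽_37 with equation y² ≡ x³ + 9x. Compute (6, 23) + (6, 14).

O

The two points share x = 6 and their y-coordinates satisfy 23 + 14 ≡ 0 (mod 37), so they are inverses. Their sum is ∞.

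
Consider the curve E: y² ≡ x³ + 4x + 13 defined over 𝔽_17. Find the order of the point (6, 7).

2P: tangent at (6, 7): λ = (3·6² + 4)/(2·7) ≡ 10/14. 14⁻¹ ≡ 11 (mod 17) since 14·11 = 154 ≡ 1, so λ ≡ 10·11 ≡ 8.
  x = λ² - 6 - 6 = 64 - 12 ≡ 1; y = λ·(6 - 1) - 7 ≡ 16. → (1, 16)
3P: (1, 16) + (6, 7). λ = (7 - 16)/(6 - 1) ≡ 8/5 mod 17. 5⁻¹ ≡ 7 (mod 17) since 5·7 = 35 ≡ 1, so λ ≡ 5.
  x = λ² - 1 - 6 = 25 - 7 ≡ 1; y = λ·(1 - 1) - 16 ≡ 1. → (1, 1)
4P: (1, 1) + (6, 7). λ = (7 - 1)/(6 - 1) ≡ 6/5 mod 17. 5⁻¹ ≡ 7 (mod 17), so λ ≡ 8.
  x = λ² - 1 - 6 = 64 - 7 ≡ 6; y = λ·(1 - 6) - 1 ≡ 10. → (6, 10)
5P: (6, 10) + (6, 7): same x and y₁ ≡ -y₂, so the sum is the point at infinity.
5P = the point at infinity, so the order is 5.

5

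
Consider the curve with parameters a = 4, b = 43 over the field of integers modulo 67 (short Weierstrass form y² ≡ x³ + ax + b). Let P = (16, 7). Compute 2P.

(58, 22)

tangent at (16, 7): λ = (3·16² + 4)/(2·7) ≡ 35/14. 14⁻¹ ≡ 24 (mod 67), so λ ≡ 35·24 ≡ 36.
  x = λ² - 16 - 16 = 1296 - 32 ≡ 58; y = λ·(16 - 58) - 7 ≡ 22. → (58, 22)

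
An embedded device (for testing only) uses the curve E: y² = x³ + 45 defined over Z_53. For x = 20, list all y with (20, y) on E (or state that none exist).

x³ + 0x + 45 = 8045 ≡ 42 (mod 53).
Square roots of 42 mod 53: 25 and 28 (since 25² = 625 ≡ 42).

25, 28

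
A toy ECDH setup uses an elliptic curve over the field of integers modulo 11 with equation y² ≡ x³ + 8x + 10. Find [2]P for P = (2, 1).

tangent at (2, 1): λ = (3·2² + 8)/(2·1) ≡ 9/2. 2⁻¹ ≡ 6 (mod 11) since 2·6 = 12 ≡ 1, so λ ≡ 9·6 ≡ 10.
  x = λ² - 2 - 2 = 100 - 4 ≡ 8; y = λ·(2 - 8) - 1 ≡ 5. → (8, 5)

(8, 5)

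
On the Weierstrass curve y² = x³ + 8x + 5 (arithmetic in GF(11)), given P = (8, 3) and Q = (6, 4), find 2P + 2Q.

First 2P:
Repeated addition: build up to 2P.
2P: tangent at (8, 3): λ = (3·8² + 8)/(2·3) ≡ 2/6. 6⁻¹ ≡ 2 (mod 11) since 6·2 = 12 ≡ 1, so λ ≡ 2·2 ≡ 4.
  x = λ² - 8 - 8 = 16 - 16 ≡ 0; y = λ·(8 - 0) - 3 ≡ 7. → (0, 7)
2P = (0, 7).
Next 2Q:
Repeated addition: build up to 2Q.
2Q: tangent at (6, 4): λ = (3·6² + 8)/(2·4) ≡ 6/8. 8⁻¹ ≡ 7 (mod 11), so λ ≡ 6·7 ≡ 9.
  x = λ² - 6 - 6 = 81 - 12 ≡ 3; y = λ·(6 - 3) - 4 ≡ 1. → (3, 1)
2Q = (3, 1).
Finally 2P + 2Q:
(0, 7) + (3, 1). λ = (1 - 7)/(3 - 0) ≡ 5/3 mod 11. 3⁻¹ ≡ 4 (mod 11), so λ ≡ 9.
  x = λ² - 0 - 3 = 81 - 3 ≡ 1; y = λ·(0 - 1) - 7 ≡ 6. → (1, 6)

(1, 6)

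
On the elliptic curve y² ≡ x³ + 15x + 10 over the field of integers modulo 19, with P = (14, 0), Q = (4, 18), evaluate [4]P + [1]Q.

(4, 18)

First 4P:
Double-and-add on 4 = (100)₂. Start with P = (14, 0) for the leading 1-bit.
double: (14, 0) + (14, 0): same x and y₁ ≡ -y₂, so the sum is ∞.
double: ∞ + ∞ = ∞ (identity).
4P = ∞.
Finally 4P + Q:
∞ + (4, 18) = (4, 18) (identity).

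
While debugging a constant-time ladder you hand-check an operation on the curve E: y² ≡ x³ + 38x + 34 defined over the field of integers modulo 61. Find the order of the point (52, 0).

2

2P: (52, 0) + (52, 0): same x and y₁ ≡ -y₂, so the sum is ∞.
2P = ∞, so the order is 2.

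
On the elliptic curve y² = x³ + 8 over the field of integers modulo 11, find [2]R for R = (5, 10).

(2, 4)

tangent at (5, 10): λ = (3·5² + 0)/(2·10) ≡ 9/9. 9⁻¹ ≡ 5 (mod 11) since 9·5 = 45 ≡ 1, so λ ≡ 9·5 ≡ 1.
  x = λ² - 5 - 5 = 1 - 10 ≡ 2; y = λ·(5 - 2) - 10 ≡ 4. → (2, 4)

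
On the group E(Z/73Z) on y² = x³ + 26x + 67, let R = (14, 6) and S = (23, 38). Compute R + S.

(18, 69)

(14, 6) + (23, 38). λ = (38 - 6)/(23 - 14) ≡ 32/9 mod 73. 9⁻¹ ≡ 65 (mod 73), so λ ≡ 36.
  x = λ² - 14 - 23 = 1296 - 37 ≡ 18; y = λ·(14 - 18) - 6 ≡ 69. → (18, 69)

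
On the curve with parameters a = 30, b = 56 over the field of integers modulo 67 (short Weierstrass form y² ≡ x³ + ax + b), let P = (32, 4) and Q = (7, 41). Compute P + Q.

(32, 4) + (7, 41). λ = (41 - 4)/(7 - 32) ≡ 37/42 mod 67. 42⁻¹ ≡ 8 (mod 67) since 42·8 = 336 ≡ 1, so λ ≡ 28.
  x = λ² - 32 - 7 = 784 - 39 ≡ 8; y = λ·(32 - 8) - 4 ≡ 65. → (8, 65)

(8, 65)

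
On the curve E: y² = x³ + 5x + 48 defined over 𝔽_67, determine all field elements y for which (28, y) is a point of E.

none

x³ + 5x + 48 = 22140 ≡ 30 (mod 67).
30 is a non-residue mod 67; no y exists.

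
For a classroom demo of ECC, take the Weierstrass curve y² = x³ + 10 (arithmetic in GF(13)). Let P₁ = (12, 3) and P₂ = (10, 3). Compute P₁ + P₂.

(4, 10)

(12, 3) + (10, 3). λ = (3 - 3)/(10 - 12) ≡ 0/11 mod 13. 11⁻¹ ≡ 6 (mod 13), so λ ≡ 0.
  x = λ² - 12 - 10 = 0 - 22 ≡ 4; y = λ·(12 - 4) - 3 ≡ 10. → (4, 10)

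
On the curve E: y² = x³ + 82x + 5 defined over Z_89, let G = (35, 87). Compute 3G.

Repeated addition: build up to 3G.
2G: tangent at (35, 87): λ = (3·35² + 82)/(2·87) ≡ 19/85. 85⁻¹ ≡ 22 (mod 89), so λ ≡ 19·22 ≡ 62.
  x = λ² - 35 - 35 = 3844 - 70 ≡ 36; y = λ·(35 - 36) - 87 ≡ 29. → (36, 29)
3G: (36, 29) + (35, 87). λ = (87 - 29)/(35 - 36) ≡ 58/88 mod 89. 88⁻¹ ≡ 88 (mod 89), so λ ≡ 31.
  x = λ² - 36 - 35 = 961 - 71 ≡ 0; y = λ·(36 - 0) - 29 ≡ 19. → (0, 19)

(0, 19)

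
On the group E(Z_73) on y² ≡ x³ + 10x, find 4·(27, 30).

Write G = (27, 30).
Repeated addition: build up to 4G.
2G: tangent at (27, 30): λ = (3·27² + 10)/(2·30) ≡ 7/60. 60⁻¹ ≡ 28 (mod 73), so λ ≡ 7·28 ≡ 50.
  x = λ² - 27 - 27 = 2500 - 54 ≡ 37; y = λ·(27 - 37) - 30 ≡ 54. → (37, 54)
3G: (37, 54) + (27, 30). λ = (30 - 54)/(27 - 37) ≡ 49/63 mod 73. 63⁻¹ ≡ 51 (mod 73) since 63·51 = 3213 ≡ 1, so λ ≡ 17.
  x = λ² - 37 - 27 = 289 - 64 ≡ 6; y = λ·(37 - 6) - 54 ≡ 35. → (6, 35)
4G: (6, 35) + (27, 30). λ = (30 - 35)/(27 - 6) ≡ 68/21 mod 73. 21⁻¹ ≡ 7 (mod 73) since 21·7 = 147 ≡ 1, so λ ≡ 38.
  x = λ² - 6 - 27 = 1444 - 33 ≡ 24; y = λ·(6 - 24) - 35 ≡ 11. → (24, 11)

(24, 11)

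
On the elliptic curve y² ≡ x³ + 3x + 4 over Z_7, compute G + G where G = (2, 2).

(0, 2)

tangent at (2, 2): λ = (3·2² + 3)/(2·2) ≡ 1/4. 4⁻¹ ≡ 2 (mod 7) since 4·2 = 8 ≡ 1, so λ ≡ 1·2 ≡ 2.
  x = λ² - 2 - 2 = 4 - 4 ≡ 0; y = λ·(2 - 0) - 2 ≡ 2. → (0, 2)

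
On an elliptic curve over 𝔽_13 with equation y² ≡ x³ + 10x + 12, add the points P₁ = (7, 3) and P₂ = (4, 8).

(7, 3) + (4, 8). λ = (8 - 3)/(4 - 7) ≡ 5/10 mod 13. 10⁻¹ ≡ 4 (mod 13) since 10·4 = 40 ≡ 1, so λ ≡ 7.
  x = λ² - 7 - 4 = 49 - 11 ≡ 12; y = λ·(7 - 12) - 3 ≡ 1. → (12, 1)

(12, 1)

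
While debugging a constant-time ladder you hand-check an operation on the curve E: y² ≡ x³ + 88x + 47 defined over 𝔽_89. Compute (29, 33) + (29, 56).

O

The two points share x = 29 and their y-coordinates satisfy 33 + 56 ≡ 0 (mod 89), so they are inverses. Their sum is O.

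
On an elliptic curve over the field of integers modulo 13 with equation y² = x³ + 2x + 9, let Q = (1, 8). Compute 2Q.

(8, 2)

tangent at (1, 8): λ = (3·1² + 2)/(2·8) ≡ 5/3. 3⁻¹ ≡ 9 (mod 13) since 3·9 = 27 ≡ 1, so λ ≡ 5·9 ≡ 6.
  x = λ² - 1 - 1 = 36 - 2 ≡ 8; y = λ·(1 - 8) - 8 ≡ 2. → (8, 2)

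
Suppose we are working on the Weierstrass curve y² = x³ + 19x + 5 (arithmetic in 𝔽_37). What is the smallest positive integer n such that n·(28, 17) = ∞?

9

2P: tangent at (28, 17): λ = (3·28² + 19)/(2·17) ≡ 3/34. 34⁻¹ ≡ 12 (mod 37) since 34·12 = 408 ≡ 1, so λ ≡ 3·12 ≡ 36.
  x = λ² - 28 - 28 = 1296 - 56 ≡ 19; y = λ·(28 - 19) - 17 ≡ 11. → (19, 11)
3P: (19, 11) + (28, 17). λ = (17 - 11)/(28 - 19) ≡ 6/9 mod 37. 9⁻¹ ≡ 33 (mod 37), so λ ≡ 13.
  x = λ² - 19 - 28 = 169 - 47 ≡ 11; y = λ·(19 - 11) - 11 ≡ 19. → (11, 19)
4P: (11, 19) + (28, 17). λ = (17 - 19)/(28 - 11) ≡ 35/17 mod 37. 17⁻¹ ≡ 24 (mod 37), so λ ≡ 26.
  x = λ² - 11 - 28 = 676 - 39 ≡ 8; y = λ·(11 - 8) - 19 ≡ 22. → (8, 22)
5P: (8, 22) + (28, 17). λ = (17 - 22)/(28 - 8) ≡ 32/20 mod 37. 20⁻¹ ≡ 13 (mod 37), so λ ≡ 9.
  x = λ² - 8 - 28 = 81 - 36 ≡ 8; y = λ·(8 - 8) - 22 ≡ 15. → (8, 15)
6P: (8, 15) + (28, 17). λ = (17 - 15)/(28 - 8) ≡ 2/20 mod 37. 20⁻¹ ≡ 13 (mod 37), so λ ≡ 26.
  x = λ² - 8 - 28 = 676 - 36 ≡ 11; y = λ·(8 - 11) - 15 ≡ 18. → (11, 18)
7P: (11, 18) + (28, 17). λ = (17 - 18)/(28 - 11) ≡ 36/17 mod 37. 17⁻¹ ≡ 24 (mod 37), so λ ≡ 13.
  x = λ² - 11 - 28 = 169 - 39 ≡ 19; y = λ·(11 - 19) - 18 ≡ 26. → (19, 26)
8P: (19, 26) + (28, 17). λ = (17 - 26)/(28 - 19) ≡ 28/9 mod 37. 9⁻¹ ≡ 33 (mod 37), so λ ≡ 36.
  x = λ² - 19 - 28 = 1296 - 47 ≡ 28; y = λ·(19 - 28) - 26 ≡ 20. → (28, 20)
9P: (28, 20) + (28, 17): same x and y₁ ≡ -y₂, so the sum is ∞.
9P = ∞, so the order is 9.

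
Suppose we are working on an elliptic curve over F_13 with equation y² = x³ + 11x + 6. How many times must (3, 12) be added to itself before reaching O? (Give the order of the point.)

2P: tangent at (3, 12): λ = (3·3² + 11)/(2·12) ≡ 12/11. 11⁻¹ ≡ 6 (mod 13), so λ ≡ 12·6 ≡ 7.
  x = λ² - 3 - 3 = 49 - 6 ≡ 4; y = λ·(3 - 4) - 12 ≡ 7. → (4, 7)
3P: (4, 7) + (3, 12). λ = (12 - 7)/(3 - 4) ≡ 5/12 mod 13. 12⁻¹ ≡ 12 (mod 13), so λ ≡ 8.
  x = λ² - 4 - 3 = 64 - 7 ≡ 5; y = λ·(4 - 5) - 7 ≡ 11. → (5, 11)
4P: (5, 11) + (3, 12). λ = (12 - 11)/(3 - 5) ≡ 1/11 mod 13. 11⁻¹ ≡ 6 (mod 13) since 11·6 = 66 ≡ 1, so λ ≡ 6.
  x = λ² - 5 - 3 = 36 - 8 ≡ 2; y = λ·(5 - 2) - 11 ≡ 7. → (2, 7)
5P: (2, 7) + (3, 12). λ = (12 - 7)/(3 - 2) ≡ 5/1 mod 13. 1⁻¹ ≡ 1 (mod 13) since 1·1 = 1 ≡ 1, so λ ≡ 5.
  x = λ² - 2 - 3 = 25 - 5 ≡ 7; y = λ·(2 - 7) - 7 ≡ 7. → (7, 7)
6P: (7, 7) + (3, 12). λ = (12 - 7)/(3 - 7) ≡ 5/9 mod 13. 9⁻¹ ≡ 3 (mod 13), so λ ≡ 2.
  x = λ² - 7 - 3 = 4 - 10 ≡ 7; y = λ·(7 - 7) - 7 ≡ 6. → (7, 6)
7P: (7, 6) + (3, 12). λ = (12 - 6)/(3 - 7) ≡ 6/9 mod 13. 9⁻¹ ≡ 3 (mod 13), so λ ≡ 5.
  x = λ² - 7 - 3 = 25 - 10 ≡ 2; y = λ·(7 - 2) - 6 ≡ 6. → (2, 6)
8P: (2, 6) + (3, 12). λ = (12 - 6)/(3 - 2) ≡ 6/1 mod 13. 1⁻¹ ≡ 1 (mod 13) since 1·1 = 1 ≡ 1, so λ ≡ 6.
  x = λ² - 2 - 3 = 36 - 5 ≡ 5; y = λ·(2 - 5) - 6 ≡ 2. → (5, 2)
9P: (5, 2) + (3, 12). λ = (12 - 2)/(3 - 5) ≡ 10/11 mod 13. 11⁻¹ ≡ 6 (mod 13), so λ ≡ 8.
  x = λ² - 5 - 3 = 64 - 8 ≡ 4; y = λ·(5 - 4) - 2 ≡ 6. → (4, 6)
10P: (4, 6) + (3, 12). λ = (12 - 6)/(3 - 4) ≡ 6/12 mod 13. 12⁻¹ ≡ 12 (mod 13), so λ ≡ 7.
  x = λ² - 4 - 3 = 49 - 7 ≡ 3; y = λ·(4 - 3) - 6 ≡ 1. → (3, 1)
11P: (3, 1) + (3, 12): same x and y₁ ≡ -y₂, so the sum is O.
11P = O, so the order is 11.

11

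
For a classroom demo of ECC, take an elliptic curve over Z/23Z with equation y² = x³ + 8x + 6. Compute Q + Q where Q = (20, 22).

tangent at (20, 22): λ = (3·20² + 8)/(2·22) ≡ 12/21. 21⁻¹ ≡ 11 (mod 23) since 21·11 = 231 ≡ 1, so λ ≡ 12·11 ≡ 17.
  x = λ² - 20 - 20 = 289 - 40 ≡ 19; y = λ·(20 - 19) - 22 ≡ 18. → (19, 18)

(19, 18)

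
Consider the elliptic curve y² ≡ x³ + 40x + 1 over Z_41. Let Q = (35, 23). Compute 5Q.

Repeated addition: build up to 5Q.
2Q: tangent at (35, 23): λ = (3·35² + 40)/(2·23) ≡ 25/5. 5⁻¹ ≡ 33 (mod 41), so λ ≡ 25·33 ≡ 5.
  x = λ² - 35 - 35 = 25 - 70 ≡ 37; y = λ·(35 - 37) - 23 ≡ 8. → (37, 8)
3Q: (37, 8) + (35, 23). λ = (23 - 8)/(35 - 37) ≡ 15/39 mod 41. 39⁻¹ ≡ 20 (mod 41), so λ ≡ 13.
  x = λ² - 37 - 35 = 169 - 72 ≡ 15; y = λ·(37 - 15) - 8 ≡ 32. → (15, 32)
4Q: (15, 32) + (35, 23). λ = (23 - 32)/(35 - 15) ≡ 32/20 mod 41. 20⁻¹ ≡ 39 (mod 41) since 20·39 = 780 ≡ 1, so λ ≡ 18.
  x = λ² - 15 - 35 = 324 - 50 ≡ 28; y = λ·(15 - 28) - 32 ≡ 21. → (28, 21)
5Q: (28, 21) + (35, 23). λ = (23 - 21)/(35 - 28) ≡ 2/7 mod 41. 7⁻¹ ≡ 6 (mod 41), so λ ≡ 12.
  x = λ² - 28 - 35 = 144 - 63 ≡ 40; y = λ·(28 - 40) - 21 ≡ 40. → (40, 40)

(40, 40)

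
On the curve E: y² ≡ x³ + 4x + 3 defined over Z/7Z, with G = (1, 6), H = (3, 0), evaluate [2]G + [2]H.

(5, 1)

First 2G:
Repeated addition: build up to 2G.
2G: tangent at (1, 6): λ = (3·1² + 4)/(2·6) ≡ 0/5. 5⁻¹ ≡ 3 (mod 7), so λ ≡ 0·3 ≡ 0.
  x = λ² - 1 - 1 = 0 - 2 ≡ 5; y = λ·(1 - 5) - 6 ≡ 1. → (5, 1)
2G = (5, 1).
Next 2H:
Repeated addition: build up to 2H.
2H: (3, 0) + (3, 0): same x and y₁ ≡ -y₂, so the sum is O.
2H = O.
Finally 2G + 2H:
(5, 1) + O = (5, 1) (identity).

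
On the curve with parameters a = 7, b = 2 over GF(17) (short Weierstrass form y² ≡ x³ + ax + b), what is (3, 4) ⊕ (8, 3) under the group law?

(3, 4) + (8, 3). λ = (3 - 4)/(8 - 3) ≡ 16/5 mod 17. 5⁻¹ ≡ 7 (mod 17) since 5·7 = 35 ≡ 1, so λ ≡ 10.
  x = λ² - 3 - 8 = 100 - 11 ≡ 4; y = λ·(3 - 4) - 4 ≡ 3. → (4, 3)

(4, 3)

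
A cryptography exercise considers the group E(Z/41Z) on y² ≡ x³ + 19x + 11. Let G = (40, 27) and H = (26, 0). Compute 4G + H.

(7, 6)

First 4G:
Double-and-add on 4 = (100)₂. Start with G = (40, 27) for the leading 1-bit.
double: tangent at (40, 27): λ = (3·40² + 19)/(2·27) ≡ 22/13. 13⁻¹ ≡ 19 (mod 41), so λ ≡ 22·19 ≡ 8.
  x = λ² - 40 - 40 = 64 - 80 ≡ 25; y = λ·(40 - 25) - 27 ≡ 11. → (25, 11)
double: tangent at (25, 11): λ = (3·25² + 19)/(2·11) ≡ 8/22. 22⁻¹ ≡ 28 (mod 41), so λ ≡ 8·28 ≡ 19.
  x = λ² - 25 - 25 = 361 - 50 ≡ 24; y = λ·(25 - 24) - 11 ≡ 8. → (24, 8)
4G = (24, 8).
Finally 4G + H:
(24, 8) + (26, 0). λ = (0 - 8)/(26 - 24) ≡ 33/2 mod 41. 2⁻¹ ≡ 21 (mod 41) since 2·21 = 42 ≡ 1, so λ ≡ 37.
  x = λ² - 24 - 26 = 1369 - 50 ≡ 7; y = λ·(24 - 7) - 8 ≡ 6. → (7, 6)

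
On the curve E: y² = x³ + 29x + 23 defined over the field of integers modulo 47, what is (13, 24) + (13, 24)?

(6, 15)

tangent at (13, 24): λ = (3·13² + 29)/(2·24) ≡ 19/1. 1⁻¹ ≡ 1 (mod 47), so λ ≡ 19·1 ≡ 19.
  x = λ² - 13 - 13 = 361 - 26 ≡ 6; y = λ·(13 - 6) - 24 ≡ 15. → (6, 15)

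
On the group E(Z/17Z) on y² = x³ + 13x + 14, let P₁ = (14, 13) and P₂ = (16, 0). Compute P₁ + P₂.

(8, 16)

(14, 13) + (16, 0). λ = (0 - 13)/(16 - 14) ≡ 4/2 mod 17. 2⁻¹ ≡ 9 (mod 17), so λ ≡ 2.
  x = λ² - 14 - 16 = 4 - 30 ≡ 8; y = λ·(14 - 8) - 13 ≡ 16. → (8, 16)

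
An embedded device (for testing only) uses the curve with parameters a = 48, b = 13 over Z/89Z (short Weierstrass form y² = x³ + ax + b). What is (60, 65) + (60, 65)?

tangent at (60, 65): λ = (3·60² + 48)/(2·65) ≡ 79/41. 41⁻¹ ≡ 76 (mod 89), so λ ≡ 79·76 ≡ 41.
  x = λ² - 60 - 60 = 1681 - 120 ≡ 48; y = λ·(60 - 48) - 65 ≡ 71. → (48, 71)

(48, 71)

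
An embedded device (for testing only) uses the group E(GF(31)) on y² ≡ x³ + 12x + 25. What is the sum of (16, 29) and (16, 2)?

O

The two points share x = 16 and their y-coordinates satisfy 29 + 2 ≡ 0 (mod 31), so they are inverses. Their sum is 𝒪.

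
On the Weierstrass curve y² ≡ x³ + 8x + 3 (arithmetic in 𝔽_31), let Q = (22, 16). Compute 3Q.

(22, 15)

Repeated addition: build up to 3Q.
2Q: tangent at (22, 16): λ = (3·22² + 8)/(2·16) ≡ 3/1. 1⁻¹ ≡ 1 (mod 31), so λ ≡ 3·1 ≡ 3.
  x = λ² - 22 - 22 = 9 - 44 ≡ 27; y = λ·(22 - 27) - 16 ≡ 0. → (27, 0)
3Q: (27, 0) + (22, 16). λ = (16 - 0)/(22 - 27) ≡ 16/26 mod 31. 26⁻¹ ≡ 6 (mod 31) since 26·6 = 156 ≡ 1, so λ ≡ 3.
  x = λ² - 27 - 22 = 9 - 49 ≡ 22; y = λ·(27 - 22) - 0 ≡ 15. → (22, 15)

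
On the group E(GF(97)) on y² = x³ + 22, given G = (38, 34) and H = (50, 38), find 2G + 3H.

First 2G:
Repeated addition: build up to 2G.
2G: tangent at (38, 34): λ = (3·38² + 0)/(2·34) ≡ 64/68. 68⁻¹ ≡ 10 (mod 97), so λ ≡ 64·10 ≡ 58.
  x = λ² - 38 - 38 = 3364 - 76 ≡ 87; y = λ·(38 - 87) - 34 ≡ 34. → (87, 34)
2G = (87, 34).
Next 3H:
Repeated addition: build up to 3H.
2H: tangent at (50, 38): λ = (3·50² + 0)/(2·38) ≡ 31/76. 76⁻¹ ≡ 60 (mod 97) since 76·60 = 4560 ≡ 1, so λ ≡ 31·60 ≡ 17.
  x = λ² - 50 - 50 = 289 - 100 ≡ 92; y = λ·(50 - 92) - 38 ≡ 24. → (92, 24)
3H: (92, 24) + (50, 38). λ = (38 - 24)/(50 - 92) ≡ 14/55 mod 97. 55⁻¹ ≡ 30 (mod 97) since 55·30 = 1650 ≡ 1, so λ ≡ 32.
  x = λ² - 92 - 50 = 1024 - 142 ≡ 9; y = λ·(92 - 9) - 24 ≡ 13. → (9, 13)
3H = (9, 13).
Finally 2G + 3H:
(87, 34) + (9, 13). λ = (13 - 34)/(9 - 87) ≡ 76/19 mod 97. 19⁻¹ ≡ 46 (mod 97), so λ ≡ 4.
  x = λ² - 87 - 9 = 16 - 96 ≡ 17; y = λ·(87 - 17) - 34 ≡ 52. → (17, 52)

(17, 52)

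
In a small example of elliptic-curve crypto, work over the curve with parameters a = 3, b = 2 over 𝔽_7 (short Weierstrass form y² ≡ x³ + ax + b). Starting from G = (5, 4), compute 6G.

O

Double-and-add on 6 = (110)₂. Start with G = (5, 4) for the leading 1-bit.
double: tangent at (5, 4): λ = (3·5² + 3)/(2·4) ≡ 1/1. 1⁻¹ ≡ 1 (mod 7) since 1·1 = 1 ≡ 1, so λ ≡ 1·1 ≡ 1.
  x = λ² - 5 - 5 = 1 - 10 ≡ 5; y = λ·(5 - 5) - 4 ≡ 3. → (5, 3)
add G: (5, 3) + (5, 4): same x and y₁ ≡ -y₂, so the sum is 𝒪.
double: 𝒪 + 𝒪 = 𝒪 (identity).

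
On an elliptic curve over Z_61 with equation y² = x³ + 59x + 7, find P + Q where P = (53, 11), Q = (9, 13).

(14, 51)

(53, 11) + (9, 13). λ = (13 - 11)/(9 - 53) ≡ 2/17 mod 61. 17⁻¹ ≡ 18 (mod 61), so λ ≡ 36.
  x = λ² - 53 - 9 = 1296 - 62 ≡ 14; y = λ·(53 - 14) - 11 ≡ 51. → (14, 51)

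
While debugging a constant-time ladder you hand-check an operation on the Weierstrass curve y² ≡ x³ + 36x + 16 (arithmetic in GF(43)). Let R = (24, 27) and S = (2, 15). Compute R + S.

(24, 27) + (2, 15). λ = (15 - 27)/(2 - 24) ≡ 31/21 mod 43. 21⁻¹ ≡ 41 (mod 43), so λ ≡ 24.
  x = λ² - 24 - 2 = 576 - 26 ≡ 34; y = λ·(24 - 34) - 27 ≡ 34. → (34, 34)

(34, 34)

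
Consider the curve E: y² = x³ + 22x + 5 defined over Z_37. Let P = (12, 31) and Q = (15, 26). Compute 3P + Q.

First 3P:
Repeated addition: build up to 3P.
2P: tangent at (12, 31): λ = (3·12² + 22)/(2·31) ≡ 10/25. 25⁻¹ ≡ 3 (mod 37) since 25·3 = 75 ≡ 1, so λ ≡ 10·3 ≡ 30.
  x = λ² - 12 - 12 = 900 - 24 ≡ 25; y = λ·(12 - 25) - 31 ≡ 23. → (25, 23)
3P: (25, 23) + (12, 31). λ = (31 - 23)/(12 - 25) ≡ 8/24 mod 37. 24⁻¹ ≡ 17 (mod 37), so λ ≡ 25.
  x = λ² - 25 - 12 = 625 - 37 ≡ 33; y = λ·(25 - 33) - 23 ≡ 36. → (33, 36)
3P = (33, 36).
Finally 3P + Q:
(33, 36) + (15, 26). λ = (26 - 36)/(15 - 33) ≡ 27/19 mod 37. 19⁻¹ ≡ 2 (mod 37), so λ ≡ 17.
  x = λ² - 33 - 15 = 289 - 48 ≡ 19; y = λ·(33 - 19) - 36 ≡ 17. → (19, 17)

(19, 17)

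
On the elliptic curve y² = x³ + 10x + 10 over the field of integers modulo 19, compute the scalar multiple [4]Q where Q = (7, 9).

(13, 0)

Repeated addition: build up to 4Q.
2Q: tangent at (7, 9): λ = (3·7² + 10)/(2·9) ≡ 5/18. 18⁻¹ ≡ 18 (mod 19), so λ ≡ 5·18 ≡ 14.
  x = λ² - 7 - 7 = 196 - 14 ≡ 11; y = λ·(7 - 11) - 9 ≡ 11. → (11, 11)
3Q: (11, 11) + (7, 9). λ = (9 - 11)/(7 - 11) ≡ 17/15 mod 19. 15⁻¹ ≡ 14 (mod 19) since 15·14 = 210 ≡ 1, so λ ≡ 10.
  x = λ² - 11 - 7 = 100 - 18 ≡ 6; y = λ·(11 - 6) - 11 ≡ 1. → (6, 1)
4Q: (6, 1) + (7, 9). λ = (9 - 1)/(7 - 6) ≡ 8/1 mod 19. 1⁻¹ ≡ 1 (mod 19), so λ ≡ 8.
  x = λ² - 6 - 7 = 64 - 13 ≡ 13; y = λ·(6 - 13) - 1 ≡ 0. → (13, 0)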